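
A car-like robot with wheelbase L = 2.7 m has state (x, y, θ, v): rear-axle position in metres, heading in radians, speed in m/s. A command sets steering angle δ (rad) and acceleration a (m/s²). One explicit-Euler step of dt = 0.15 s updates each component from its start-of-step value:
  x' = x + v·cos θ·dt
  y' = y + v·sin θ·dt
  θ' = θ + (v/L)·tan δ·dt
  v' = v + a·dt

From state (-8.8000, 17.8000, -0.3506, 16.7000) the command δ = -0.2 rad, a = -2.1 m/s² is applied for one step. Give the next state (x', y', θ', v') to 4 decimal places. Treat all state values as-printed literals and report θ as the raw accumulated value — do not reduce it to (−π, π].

(-6.4474, 16.9396, -0.5387, 16.3850)

x' = -8.8000 + 16.7000·cos(-0.3506)·0.15 = -6.4474
y' = 17.8000 + 16.7000·sin(-0.3506)·0.15 = 16.9396
θ' = -0.3506 + (16.7000/2.7)·tan(-0.2)·0.15 = -0.5387
v' = 16.7000 − 2.1000·0.15 = 16.3850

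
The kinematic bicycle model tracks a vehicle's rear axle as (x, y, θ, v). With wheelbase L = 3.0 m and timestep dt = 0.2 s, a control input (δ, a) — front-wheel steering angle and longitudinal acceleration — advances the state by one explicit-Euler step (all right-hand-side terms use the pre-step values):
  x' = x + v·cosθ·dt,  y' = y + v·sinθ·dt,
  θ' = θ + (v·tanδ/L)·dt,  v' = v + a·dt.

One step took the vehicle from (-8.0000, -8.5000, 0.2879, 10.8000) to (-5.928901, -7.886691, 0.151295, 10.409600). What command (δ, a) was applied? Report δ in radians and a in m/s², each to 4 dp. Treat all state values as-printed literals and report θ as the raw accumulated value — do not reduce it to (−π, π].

a = (v'−v)/dt = (-0.390400)/0.2 = -1.9520
Δθ = θ'−θ = -0.136605;  (v·dt/L) = 10.8000·0.2/3.0 = 0.720000
tan δ = Δθ·L/(v·dt) = -0.189729  →  δ = -0.1875

δ = -0.1875, a = -1.9520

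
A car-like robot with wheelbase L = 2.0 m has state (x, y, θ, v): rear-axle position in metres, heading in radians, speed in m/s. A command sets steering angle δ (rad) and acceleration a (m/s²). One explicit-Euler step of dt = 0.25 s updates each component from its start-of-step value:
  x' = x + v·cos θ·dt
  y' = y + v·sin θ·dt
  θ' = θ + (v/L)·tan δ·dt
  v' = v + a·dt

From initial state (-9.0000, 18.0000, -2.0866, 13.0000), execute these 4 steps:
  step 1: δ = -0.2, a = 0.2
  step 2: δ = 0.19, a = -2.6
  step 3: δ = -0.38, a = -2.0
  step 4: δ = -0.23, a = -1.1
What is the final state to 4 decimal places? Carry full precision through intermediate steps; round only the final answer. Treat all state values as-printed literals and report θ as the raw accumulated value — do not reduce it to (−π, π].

(-17.3310, 9.1219, -3.0697, 11.6250)

after step 1 (δ=-0.2, a=0.2): (-10.603011, 15.172836, -2.416004, 13.050000)
after step 2 (δ=0.19, a=-2.6): (-13.043716, 13.007919, -2.102282, 12.400000)
after step 3 (δ=-0.38, a=-2.0): (-14.614841, 10.335549, -2.721372, 11.900000)
after step 4 (δ=-0.23, a=-1.1): (-17.331013, 9.121861, -3.069660, 11.625000)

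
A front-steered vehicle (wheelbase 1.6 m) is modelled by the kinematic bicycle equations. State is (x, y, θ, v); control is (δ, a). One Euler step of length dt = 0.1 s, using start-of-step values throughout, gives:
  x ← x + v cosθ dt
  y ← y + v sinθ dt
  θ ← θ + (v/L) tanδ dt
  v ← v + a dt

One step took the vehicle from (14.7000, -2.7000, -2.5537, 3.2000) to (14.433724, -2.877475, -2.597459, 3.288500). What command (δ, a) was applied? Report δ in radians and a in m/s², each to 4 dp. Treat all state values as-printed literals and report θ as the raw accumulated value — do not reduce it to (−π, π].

a = (v'−v)/dt = (0.088500)/0.1 = 0.8850
Δθ = θ'−θ = -0.043759;  (v·dt/L) = 3.2000·0.1/1.6 = 0.200000
tan δ = Δθ·L/(v·dt) = -0.218795  →  δ = -0.2154

δ = -0.2154, a = 0.8850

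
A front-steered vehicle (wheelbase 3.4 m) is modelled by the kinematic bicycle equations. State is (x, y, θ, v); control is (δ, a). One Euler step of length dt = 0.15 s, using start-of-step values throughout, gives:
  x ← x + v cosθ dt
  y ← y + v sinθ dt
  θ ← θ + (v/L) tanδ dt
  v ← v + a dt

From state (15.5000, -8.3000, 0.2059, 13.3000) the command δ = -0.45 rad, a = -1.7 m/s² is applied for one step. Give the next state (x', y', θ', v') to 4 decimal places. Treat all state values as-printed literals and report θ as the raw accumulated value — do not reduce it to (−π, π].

x' = 15.5000 + 13.3000·cos(0.2059)·0.15 = 17.4529
y' = -8.3000 + 13.3000·sin(0.2059)·0.15 = -7.8921
θ' = 0.2059 + (13.3000/3.4)·tan(-0.45)·0.15 = -0.0775
v' = 13.3000 − 1.7000·0.15 = 13.0450

(17.4529, -7.8921, -0.0775, 13.0450)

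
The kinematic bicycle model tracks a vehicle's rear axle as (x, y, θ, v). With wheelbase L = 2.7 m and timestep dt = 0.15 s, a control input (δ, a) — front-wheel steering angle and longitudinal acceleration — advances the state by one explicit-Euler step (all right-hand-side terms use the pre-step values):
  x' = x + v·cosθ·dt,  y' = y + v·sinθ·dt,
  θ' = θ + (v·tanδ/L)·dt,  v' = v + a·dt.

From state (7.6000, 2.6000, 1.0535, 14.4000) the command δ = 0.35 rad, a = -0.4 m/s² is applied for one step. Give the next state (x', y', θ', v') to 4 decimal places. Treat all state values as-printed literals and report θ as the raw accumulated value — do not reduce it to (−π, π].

(8.6682, 4.4774, 1.3455, 14.3400)

x' = 7.6000 + 14.4000·cos(1.0535)·0.15 = 8.6682
y' = 2.6000 + 14.4000·sin(1.0535)·0.15 = 4.4774
θ' = 1.0535 + (14.4000/2.7)·tan(0.35)·0.15 = 1.3455
v' = 14.4000 − 0.4000·0.15 = 14.3400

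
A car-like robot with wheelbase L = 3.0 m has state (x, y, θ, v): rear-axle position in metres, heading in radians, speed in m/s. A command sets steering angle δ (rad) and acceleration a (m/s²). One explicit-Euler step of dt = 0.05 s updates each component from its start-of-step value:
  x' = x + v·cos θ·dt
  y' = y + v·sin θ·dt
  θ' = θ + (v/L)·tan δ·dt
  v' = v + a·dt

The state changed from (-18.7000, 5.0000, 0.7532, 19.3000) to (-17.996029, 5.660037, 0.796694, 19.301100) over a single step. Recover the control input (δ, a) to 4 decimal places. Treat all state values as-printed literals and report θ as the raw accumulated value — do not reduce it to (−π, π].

δ = 0.1344, a = 0.0220

a = (v'−v)/dt = (0.001100)/0.05 = 0.0220
Δθ = θ'−θ = 0.043494;  (v·dt/L) = 19.3000·0.05/3.0 = 0.321667
tan δ = Δθ·L/(v·dt) = 0.135215  →  δ = 0.1344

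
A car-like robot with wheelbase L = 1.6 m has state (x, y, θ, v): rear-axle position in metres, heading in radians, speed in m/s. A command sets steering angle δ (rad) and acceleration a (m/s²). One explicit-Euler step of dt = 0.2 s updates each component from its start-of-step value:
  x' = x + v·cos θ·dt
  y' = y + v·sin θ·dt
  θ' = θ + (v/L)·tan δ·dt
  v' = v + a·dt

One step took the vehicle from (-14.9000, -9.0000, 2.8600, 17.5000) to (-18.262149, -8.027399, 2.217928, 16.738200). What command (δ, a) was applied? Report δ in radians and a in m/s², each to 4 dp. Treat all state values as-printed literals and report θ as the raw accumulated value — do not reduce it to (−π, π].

δ = -0.2855, a = -3.8090

a = (v'−v)/dt = (-0.761800)/0.2 = -3.8090
Δθ = θ'−θ = -0.642072;  (v·dt/L) = 17.5000·0.2/1.6 = 2.187500
tan δ = Δθ·L/(v·dt) = -0.293519  →  δ = -0.2855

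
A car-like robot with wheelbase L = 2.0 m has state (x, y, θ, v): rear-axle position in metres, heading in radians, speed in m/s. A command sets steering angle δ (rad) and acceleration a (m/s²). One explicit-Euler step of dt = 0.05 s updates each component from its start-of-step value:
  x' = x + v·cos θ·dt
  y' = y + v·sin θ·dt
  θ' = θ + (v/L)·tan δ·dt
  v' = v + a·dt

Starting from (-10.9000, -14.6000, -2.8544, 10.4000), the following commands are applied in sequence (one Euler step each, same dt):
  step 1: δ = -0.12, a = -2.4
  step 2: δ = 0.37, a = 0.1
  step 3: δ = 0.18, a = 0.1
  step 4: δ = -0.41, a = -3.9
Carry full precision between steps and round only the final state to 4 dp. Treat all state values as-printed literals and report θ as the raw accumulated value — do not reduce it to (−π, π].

(-12.8515, -15.2578, -2.8511, 10.0950)

after step 1 (δ=-0.12, a=-2.4): (-11.398702, -14.747296, -2.885751, 10.280000)
after step 2 (δ=0.37, a=0.1): (-11.895972, -14.877369, -2.786070, 10.285000)
after step 3 (δ=0.18, a=0.1): (-12.378063, -15.056369, -2.739281, 10.290000)
after step 4 (δ=-0.41, a=-3.9): (-12.851484, -15.257820, -2.851090, 10.095000)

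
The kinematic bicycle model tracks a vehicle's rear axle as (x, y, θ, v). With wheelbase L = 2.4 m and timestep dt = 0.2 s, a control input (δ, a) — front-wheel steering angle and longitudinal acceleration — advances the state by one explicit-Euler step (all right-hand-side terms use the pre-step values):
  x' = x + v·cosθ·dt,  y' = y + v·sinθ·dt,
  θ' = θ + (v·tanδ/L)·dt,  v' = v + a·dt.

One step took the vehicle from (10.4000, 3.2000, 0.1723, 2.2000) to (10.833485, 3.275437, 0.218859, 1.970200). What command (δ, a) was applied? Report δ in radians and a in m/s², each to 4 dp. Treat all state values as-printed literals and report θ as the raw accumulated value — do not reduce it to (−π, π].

a = (v'−v)/dt = (-0.229800)/0.2 = -1.1490
Δθ = θ'−θ = 0.046559;  (v·dt/L) = 2.2000·0.2/2.4 = 0.183333
tan δ = Δθ·L/(v·dt) = 0.253958  →  δ = 0.2487

δ = 0.2487, a = -1.1490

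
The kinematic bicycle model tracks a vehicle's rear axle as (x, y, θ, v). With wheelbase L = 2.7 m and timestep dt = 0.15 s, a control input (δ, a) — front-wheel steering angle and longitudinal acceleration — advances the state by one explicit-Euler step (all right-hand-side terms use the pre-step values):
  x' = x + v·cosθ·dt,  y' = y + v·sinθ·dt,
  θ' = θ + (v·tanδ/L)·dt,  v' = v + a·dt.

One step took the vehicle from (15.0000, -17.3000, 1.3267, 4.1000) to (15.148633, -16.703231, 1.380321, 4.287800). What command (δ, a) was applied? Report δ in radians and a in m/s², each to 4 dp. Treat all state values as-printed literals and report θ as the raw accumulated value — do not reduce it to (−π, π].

a = (v'−v)/dt = (0.187800)/0.15 = 1.2520
Δθ = θ'−θ = 0.053621;  (v·dt/L) = 4.1000·0.15/2.7 = 0.227778
tan δ = Δθ·L/(v·dt) = 0.235409  →  δ = 0.2312

δ = 0.2312, a = 1.2520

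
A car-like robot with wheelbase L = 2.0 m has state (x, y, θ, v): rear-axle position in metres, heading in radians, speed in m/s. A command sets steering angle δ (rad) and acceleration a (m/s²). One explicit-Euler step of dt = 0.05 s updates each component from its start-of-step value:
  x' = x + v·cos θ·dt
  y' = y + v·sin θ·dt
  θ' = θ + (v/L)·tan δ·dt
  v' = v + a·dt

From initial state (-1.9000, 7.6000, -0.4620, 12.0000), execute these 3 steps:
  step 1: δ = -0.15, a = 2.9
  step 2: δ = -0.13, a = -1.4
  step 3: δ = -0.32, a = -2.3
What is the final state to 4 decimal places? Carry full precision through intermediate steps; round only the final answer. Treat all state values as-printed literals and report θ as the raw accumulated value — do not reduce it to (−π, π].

after step 1 (δ=-0.15, a=2.9): (-1.362902, 7.332556, -0.507341, 12.145000)
after step 2 (δ=-0.13, a=-1.4): (-0.832142, 7.037521, -0.547036, 12.075000)
after step 3 (δ=-0.32, a=-2.3): (-0.316497, 6.723476, -0.647074, 11.960000)

(-0.3165, 6.7235, -0.6471, 11.9600)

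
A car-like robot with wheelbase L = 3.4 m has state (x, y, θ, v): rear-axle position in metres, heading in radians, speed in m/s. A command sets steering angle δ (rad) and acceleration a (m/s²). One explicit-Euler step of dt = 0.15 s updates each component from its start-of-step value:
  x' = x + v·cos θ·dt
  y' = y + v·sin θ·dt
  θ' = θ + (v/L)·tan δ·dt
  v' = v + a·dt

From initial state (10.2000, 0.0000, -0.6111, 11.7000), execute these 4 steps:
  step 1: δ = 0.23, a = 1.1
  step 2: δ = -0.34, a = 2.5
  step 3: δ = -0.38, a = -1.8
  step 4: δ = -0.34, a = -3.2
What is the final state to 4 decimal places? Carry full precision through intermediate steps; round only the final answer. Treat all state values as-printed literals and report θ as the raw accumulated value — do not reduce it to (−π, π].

after step 1 (δ=0.23, a=1.1): (11.637375, -1.006964, -0.490241, 11.865000)
after step 2 (δ=-0.34, a=2.5): (13.207506, -1.844939, -0.675406, 12.240000)
after step 3 (δ=-0.38, a=-1.8): (14.640417, -2.992832, -0.891089, 11.970000)
after step 4 (δ=-0.34, a=-3.2): (15.769006, -4.389295, -1.077894, 11.490000)

(15.7690, -4.3893, -1.0779, 11.4900)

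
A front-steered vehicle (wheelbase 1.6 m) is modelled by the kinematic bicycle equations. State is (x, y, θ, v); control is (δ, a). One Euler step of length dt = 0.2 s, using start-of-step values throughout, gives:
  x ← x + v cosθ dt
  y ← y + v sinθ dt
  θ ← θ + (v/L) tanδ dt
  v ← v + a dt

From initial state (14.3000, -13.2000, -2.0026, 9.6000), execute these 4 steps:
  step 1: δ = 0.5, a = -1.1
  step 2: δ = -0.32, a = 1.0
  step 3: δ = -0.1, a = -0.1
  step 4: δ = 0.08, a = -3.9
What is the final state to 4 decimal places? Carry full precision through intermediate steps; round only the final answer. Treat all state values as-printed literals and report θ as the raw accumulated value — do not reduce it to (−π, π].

after step 1 (δ=0.5, a=-1.1): (13.496462, -14.943768, -1.347037, 9.380000)
after step 2 (δ=-0.32, a=1.0): (13.912740, -16.772999, -1.735591, 9.580000)
after step 3 (δ=-0.1, a=-0.1): (13.598420, -18.663041, -1.855742, 9.560000)
after step 4 (δ=0.08, a=-3.9): (13.060947, -20.497944, -1.759937, 8.780000)

(13.0609, -20.4979, -1.7599, 8.7800)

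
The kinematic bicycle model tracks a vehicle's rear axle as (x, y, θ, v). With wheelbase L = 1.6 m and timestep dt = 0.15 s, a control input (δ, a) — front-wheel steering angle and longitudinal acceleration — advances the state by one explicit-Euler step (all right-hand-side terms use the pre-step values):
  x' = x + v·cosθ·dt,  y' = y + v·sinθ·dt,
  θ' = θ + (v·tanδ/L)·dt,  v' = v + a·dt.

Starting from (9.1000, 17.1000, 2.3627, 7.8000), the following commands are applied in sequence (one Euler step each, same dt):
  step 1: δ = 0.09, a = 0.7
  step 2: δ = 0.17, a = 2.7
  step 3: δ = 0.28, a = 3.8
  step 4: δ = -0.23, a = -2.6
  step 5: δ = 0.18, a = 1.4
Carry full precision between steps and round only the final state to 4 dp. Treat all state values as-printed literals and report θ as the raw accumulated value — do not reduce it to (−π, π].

(4.0045, 20.5306, 2.7298, 8.7000)

after step 1 (δ=0.09, a=0.7): (8.267321, 17.921915, 2.428691, 7.905000)
after step 2 (δ=0.17, a=2.7): (7.370340, 18.697433, 2.555905, 8.310000)
after step 3 (δ=0.28, a=3.8): (6.331591, 19.386465, 2.779927, 8.880000)
after step 4 (δ=-0.23, a=-2.6): (5.085760, 19.857769, 2.585003, 8.490000)
after step 5 (δ=0.18, a=1.4): (4.004480, 20.530551, 2.729839, 8.700000)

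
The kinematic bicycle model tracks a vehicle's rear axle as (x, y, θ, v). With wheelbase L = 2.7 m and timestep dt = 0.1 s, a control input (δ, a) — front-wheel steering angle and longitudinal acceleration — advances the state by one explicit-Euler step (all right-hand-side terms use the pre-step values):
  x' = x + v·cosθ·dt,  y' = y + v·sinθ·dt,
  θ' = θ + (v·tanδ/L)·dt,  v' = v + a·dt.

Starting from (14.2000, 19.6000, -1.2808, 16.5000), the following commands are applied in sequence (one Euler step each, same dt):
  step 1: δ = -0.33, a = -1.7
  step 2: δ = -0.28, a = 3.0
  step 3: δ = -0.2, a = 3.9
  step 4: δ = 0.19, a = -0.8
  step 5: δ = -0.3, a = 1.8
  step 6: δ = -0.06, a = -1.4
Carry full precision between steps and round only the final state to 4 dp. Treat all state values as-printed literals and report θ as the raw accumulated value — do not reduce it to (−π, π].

after step 1 (δ=-0.33, a=-1.7): (14.671815, 18.018896, -1.490121, 16.330000)
after step 2 (δ=-0.28, a=3.0): (14.803416, 16.391207, -1.664038, 16.630000)
after step 3 (δ=-0.2, a=3.9): (14.648580, 14.735431, -1.788892, 17.020000)
after step 4 (δ=0.19, a=-0.8): (14.280316, 13.073749, -1.667660, 16.940000)
after step 5 (δ=-0.3, a=1.8): (14.116486, 11.387690, -1.861739, 17.120000)
after step 6 (δ=-0.06, a=-1.4): (13.625389, 9.747639, -1.899830, 16.980000)

(13.6254, 9.7476, -1.8998, 16.9800)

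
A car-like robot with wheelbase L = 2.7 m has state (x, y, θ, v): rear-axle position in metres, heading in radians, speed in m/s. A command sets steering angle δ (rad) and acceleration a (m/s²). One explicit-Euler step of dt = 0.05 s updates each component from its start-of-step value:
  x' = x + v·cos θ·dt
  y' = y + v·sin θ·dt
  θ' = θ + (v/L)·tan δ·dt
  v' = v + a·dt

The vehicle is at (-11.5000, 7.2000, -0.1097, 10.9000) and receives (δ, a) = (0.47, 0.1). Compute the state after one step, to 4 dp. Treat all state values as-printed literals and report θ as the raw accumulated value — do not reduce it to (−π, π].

x' = -11.5000 + 10.9000·cos(-0.1097)·0.05 = -10.9583
y' = 7.2000 + 10.9000·sin(-0.1097)·0.05 = 7.1403
θ' = -0.1097 + (10.9000/2.7)·tan(0.47)·0.05 = -0.0072
v' = 10.9000 + 0.1000·0.05 = 10.9050

(-10.9583, 7.1403, -0.0072, 10.9050)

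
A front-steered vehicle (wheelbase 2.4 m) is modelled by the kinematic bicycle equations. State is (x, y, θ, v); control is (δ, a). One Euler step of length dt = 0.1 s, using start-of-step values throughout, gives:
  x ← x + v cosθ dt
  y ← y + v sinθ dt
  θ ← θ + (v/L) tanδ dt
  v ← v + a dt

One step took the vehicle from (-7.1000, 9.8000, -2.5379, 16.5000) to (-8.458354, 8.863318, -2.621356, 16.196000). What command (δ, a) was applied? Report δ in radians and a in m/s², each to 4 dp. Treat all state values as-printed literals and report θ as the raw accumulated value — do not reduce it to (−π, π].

δ = -0.1208, a = -3.0400

a = (v'−v)/dt = (-0.304000)/0.1 = -3.0400
Δθ = θ'−θ = -0.083456;  (v·dt/L) = 16.5000·0.1/2.4 = 0.687500
tan δ = Δθ·L/(v·dt) = -0.121391  →  δ = -0.1208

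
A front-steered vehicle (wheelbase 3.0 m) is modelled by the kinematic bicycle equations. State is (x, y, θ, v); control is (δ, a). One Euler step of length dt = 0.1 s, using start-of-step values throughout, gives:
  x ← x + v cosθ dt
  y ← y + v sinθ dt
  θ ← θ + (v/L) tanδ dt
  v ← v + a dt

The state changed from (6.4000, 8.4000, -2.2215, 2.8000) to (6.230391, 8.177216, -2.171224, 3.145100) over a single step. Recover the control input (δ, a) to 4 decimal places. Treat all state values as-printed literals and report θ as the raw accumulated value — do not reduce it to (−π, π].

a = (v'−v)/dt = (0.345100)/0.1 = 3.4510
Δθ = θ'−θ = 0.050276;  (v·dt/L) = 2.8000·0.1/3.0 = 0.093333
tan δ = Δθ·L/(v·dt) = 0.538671  →  δ = 0.4941

δ = 0.4941, a = 3.4510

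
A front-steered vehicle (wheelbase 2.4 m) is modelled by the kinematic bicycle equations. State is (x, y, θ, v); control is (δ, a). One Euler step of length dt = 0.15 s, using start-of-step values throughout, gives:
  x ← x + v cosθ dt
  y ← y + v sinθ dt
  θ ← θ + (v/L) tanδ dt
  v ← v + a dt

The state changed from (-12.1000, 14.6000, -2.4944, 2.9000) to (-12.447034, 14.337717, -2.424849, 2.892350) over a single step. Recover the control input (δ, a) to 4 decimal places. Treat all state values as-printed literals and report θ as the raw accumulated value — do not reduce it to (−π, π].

a = (v'−v)/dt = (-0.007650)/0.15 = -0.0510
Δθ = θ'−θ = 0.069551;  (v·dt/L) = 2.9000·0.15/2.4 = 0.181250
tan δ = Δθ·L/(v·dt) = 0.383730  →  δ = 0.3664

δ = 0.3664, a = -0.0510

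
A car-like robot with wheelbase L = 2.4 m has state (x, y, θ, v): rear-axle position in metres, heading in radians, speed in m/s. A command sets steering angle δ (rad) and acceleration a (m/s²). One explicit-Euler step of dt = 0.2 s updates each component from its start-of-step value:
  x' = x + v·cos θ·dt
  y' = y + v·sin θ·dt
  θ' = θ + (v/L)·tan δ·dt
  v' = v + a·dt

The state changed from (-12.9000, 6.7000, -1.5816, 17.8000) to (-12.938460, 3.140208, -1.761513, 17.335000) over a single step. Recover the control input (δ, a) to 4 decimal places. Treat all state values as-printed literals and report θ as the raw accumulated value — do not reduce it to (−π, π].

a = (v'−v)/dt = (-0.465000)/0.2 = -2.3250
Δθ = θ'−θ = -0.179913;  (v·dt/L) = 17.8000·0.2/2.4 = 1.483333
tan δ = Δθ·L/(v·dt) = -0.121290  →  δ = -0.1207

δ = -0.1207, a = -2.3250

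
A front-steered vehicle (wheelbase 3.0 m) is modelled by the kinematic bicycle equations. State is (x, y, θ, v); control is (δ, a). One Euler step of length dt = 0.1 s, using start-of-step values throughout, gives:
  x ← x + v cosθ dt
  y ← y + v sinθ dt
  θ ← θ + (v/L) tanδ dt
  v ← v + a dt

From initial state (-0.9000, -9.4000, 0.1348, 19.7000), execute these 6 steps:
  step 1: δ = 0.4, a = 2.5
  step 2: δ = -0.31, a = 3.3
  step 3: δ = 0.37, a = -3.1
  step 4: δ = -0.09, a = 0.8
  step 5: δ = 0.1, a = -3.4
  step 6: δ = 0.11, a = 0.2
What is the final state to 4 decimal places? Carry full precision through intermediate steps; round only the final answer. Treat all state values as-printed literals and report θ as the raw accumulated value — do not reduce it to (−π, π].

(10.2597, -5.3706, 0.5412, 19.7300)

after step 1 (δ=0.4, a=2.5): (1.052129, -9.135248, 0.412434, 19.950000)
after step 2 (δ=-0.31, a=3.3): (2.879843, -8.335570, 0.199416, 20.280000)
after step 3 (δ=0.37, a=-3.1): (4.867653, -7.933829, 0.461612, 19.970000)
after step 4 (δ=-0.09, a=0.8): (6.655639, -7.044381, 0.401540, 20.050000)
after step 5 (δ=0.1, a=-3.4): (8.501162, -6.260755, 0.468597, 19.710000)
after step 6 (δ=0.11, a=0.2): (10.259694, -5.370583, 0.541160, 19.730000)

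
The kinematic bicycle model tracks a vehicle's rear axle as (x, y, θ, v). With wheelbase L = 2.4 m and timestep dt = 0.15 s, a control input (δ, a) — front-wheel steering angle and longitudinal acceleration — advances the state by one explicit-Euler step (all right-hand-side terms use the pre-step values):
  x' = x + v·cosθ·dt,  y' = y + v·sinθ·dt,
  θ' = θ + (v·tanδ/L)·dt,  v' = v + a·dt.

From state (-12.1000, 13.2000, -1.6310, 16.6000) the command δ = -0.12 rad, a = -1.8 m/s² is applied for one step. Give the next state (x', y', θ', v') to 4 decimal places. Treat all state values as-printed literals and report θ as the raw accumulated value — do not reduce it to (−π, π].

(-12.2498, 10.7145, -1.7561, 16.3300)

x' = -12.1000 + 16.6000·cos(-1.6310)·0.15 = -12.2498
y' = 13.2000 + 16.6000·sin(-1.6310)·0.15 = 10.7145
θ' = -1.6310 + (16.6000/2.4)·tan(-0.12)·0.15 = -1.7561
v' = 16.6000 − 1.8000·0.15 = 16.3300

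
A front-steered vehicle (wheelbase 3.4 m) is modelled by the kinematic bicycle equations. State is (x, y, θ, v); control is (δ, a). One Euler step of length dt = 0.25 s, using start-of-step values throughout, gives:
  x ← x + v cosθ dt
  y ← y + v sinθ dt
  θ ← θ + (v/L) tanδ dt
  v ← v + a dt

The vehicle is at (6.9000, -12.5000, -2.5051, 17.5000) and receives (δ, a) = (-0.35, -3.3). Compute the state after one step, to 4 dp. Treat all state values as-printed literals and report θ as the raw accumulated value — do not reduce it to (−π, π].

(3.3817, -15.1004, -2.9748, 16.6750)

x' = 6.9000 + 17.5000·cos(-2.5051)·0.25 = 3.3817
y' = -12.5000 + 17.5000·sin(-2.5051)·0.25 = -15.1004
θ' = -2.5051 + (17.5000/3.4)·tan(-0.35)·0.25 = -2.9748
v' = 17.5000 − 3.3000·0.25 = 16.6750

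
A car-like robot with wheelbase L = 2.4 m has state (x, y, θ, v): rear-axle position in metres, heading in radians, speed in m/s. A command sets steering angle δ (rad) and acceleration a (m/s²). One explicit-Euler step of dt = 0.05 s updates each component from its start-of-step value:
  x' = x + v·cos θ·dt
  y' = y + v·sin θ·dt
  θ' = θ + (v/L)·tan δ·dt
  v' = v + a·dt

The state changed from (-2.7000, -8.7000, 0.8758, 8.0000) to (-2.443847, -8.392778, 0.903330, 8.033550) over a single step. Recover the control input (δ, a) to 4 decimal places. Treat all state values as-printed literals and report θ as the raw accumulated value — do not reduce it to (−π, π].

δ = 0.1637, a = 0.6710

a = (v'−v)/dt = (0.033550)/0.05 = 0.6710
Δθ = θ'−θ = 0.027530;  (v·dt/L) = 8.0000·0.05/2.4 = 0.166667
tan δ = Δθ·L/(v·dt) = 0.165180  →  δ = 0.1637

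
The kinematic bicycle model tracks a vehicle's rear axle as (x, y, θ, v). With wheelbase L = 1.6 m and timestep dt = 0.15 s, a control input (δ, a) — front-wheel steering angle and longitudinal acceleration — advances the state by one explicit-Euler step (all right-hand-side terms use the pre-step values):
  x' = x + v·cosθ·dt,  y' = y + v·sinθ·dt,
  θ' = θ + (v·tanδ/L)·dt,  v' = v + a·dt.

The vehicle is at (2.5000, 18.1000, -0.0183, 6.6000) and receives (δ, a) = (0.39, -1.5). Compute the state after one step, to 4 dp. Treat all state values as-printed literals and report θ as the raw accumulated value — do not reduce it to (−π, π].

x' = 2.5000 + 6.6000·cos(-0.0183)·0.15 = 3.4898
y' = 18.1000 + 6.6000·sin(-0.0183)·0.15 = 18.0819
θ' = -0.0183 + (6.6000/1.6)·tan(0.39)·0.15 = 0.2360
v' = 6.6000 − 1.5000·0.15 = 6.3750

(3.4898, 18.0819, 0.2360, 6.3750)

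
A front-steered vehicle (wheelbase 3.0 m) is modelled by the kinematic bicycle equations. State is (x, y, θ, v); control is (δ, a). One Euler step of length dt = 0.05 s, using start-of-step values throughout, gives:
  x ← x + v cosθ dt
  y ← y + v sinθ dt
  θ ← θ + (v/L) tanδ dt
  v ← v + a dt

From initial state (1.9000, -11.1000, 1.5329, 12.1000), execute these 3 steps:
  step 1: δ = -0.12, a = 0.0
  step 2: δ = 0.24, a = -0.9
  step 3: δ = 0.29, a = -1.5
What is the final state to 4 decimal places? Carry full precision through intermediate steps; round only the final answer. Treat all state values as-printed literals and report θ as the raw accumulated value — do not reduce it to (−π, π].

after step 1 (δ=-0.12, a=0.0): (1.922922, -10.495434, 1.508583, 12.100000)
after step 2 (δ=0.24, a=-0.9): (1.960536, -9.891605, 1.557934, 12.055000)
after step 3 (δ=0.29, a=-1.5): (1.968289, -9.288905, 1.617890, 11.980000)

(1.9683, -9.2889, 1.6179, 11.9800)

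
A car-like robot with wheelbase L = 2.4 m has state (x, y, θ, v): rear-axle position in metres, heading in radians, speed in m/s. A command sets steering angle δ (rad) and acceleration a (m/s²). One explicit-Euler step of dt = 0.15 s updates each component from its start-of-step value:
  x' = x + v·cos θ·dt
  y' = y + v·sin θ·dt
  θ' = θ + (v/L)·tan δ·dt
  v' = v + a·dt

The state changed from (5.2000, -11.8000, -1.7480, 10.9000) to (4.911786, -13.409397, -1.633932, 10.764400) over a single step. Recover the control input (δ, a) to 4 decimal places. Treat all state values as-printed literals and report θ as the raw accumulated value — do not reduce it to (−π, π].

a = (v'−v)/dt = (-0.135600)/0.15 = -0.9040
Δθ = θ'−θ = 0.114068;  (v·dt/L) = 10.9000·0.15/2.4 = 0.681250
tan δ = Δθ·L/(v·dt) = 0.167439  →  δ = 0.1659

δ = 0.1659, a = -0.9040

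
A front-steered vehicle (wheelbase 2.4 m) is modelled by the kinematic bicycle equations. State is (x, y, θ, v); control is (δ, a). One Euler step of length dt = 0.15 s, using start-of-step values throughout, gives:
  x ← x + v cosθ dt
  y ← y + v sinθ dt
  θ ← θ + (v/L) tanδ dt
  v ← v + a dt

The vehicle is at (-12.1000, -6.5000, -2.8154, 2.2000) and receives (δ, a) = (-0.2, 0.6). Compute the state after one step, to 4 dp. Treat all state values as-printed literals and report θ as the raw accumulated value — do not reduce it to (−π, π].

x' = -12.1000 + 2.2000·cos(-2.8154)·0.15 = -12.4126
y' = -6.5000 + 2.2000·sin(-2.8154)·0.15 = -6.6057
θ' = -2.8154 + (2.2000/2.4)·tan(-0.2)·0.15 = -2.8433
v' = 2.2000 + 0.6000·0.15 = 2.2900

(-12.4126, -6.6057, -2.8433, 2.2900)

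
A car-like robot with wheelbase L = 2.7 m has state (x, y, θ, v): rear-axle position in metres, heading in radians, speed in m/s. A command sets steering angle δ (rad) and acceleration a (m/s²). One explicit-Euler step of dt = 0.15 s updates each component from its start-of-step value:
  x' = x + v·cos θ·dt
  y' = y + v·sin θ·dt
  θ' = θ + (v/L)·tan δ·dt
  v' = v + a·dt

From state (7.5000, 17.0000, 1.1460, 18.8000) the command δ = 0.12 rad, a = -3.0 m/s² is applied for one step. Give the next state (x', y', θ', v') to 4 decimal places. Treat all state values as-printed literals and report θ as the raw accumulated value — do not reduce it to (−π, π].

x' = 7.5000 + 18.8000·cos(1.1460)·0.15 = 8.6622
y' = 17.0000 + 18.8000·sin(1.1460)·0.15 = 19.5694
θ' = 1.1460 + (18.8000/2.7)·tan(0.12)·0.15 = 1.2719
v' = 18.8000 − 3.0000·0.15 = 18.3500

(8.6622, 19.5694, 1.2719, 18.3500)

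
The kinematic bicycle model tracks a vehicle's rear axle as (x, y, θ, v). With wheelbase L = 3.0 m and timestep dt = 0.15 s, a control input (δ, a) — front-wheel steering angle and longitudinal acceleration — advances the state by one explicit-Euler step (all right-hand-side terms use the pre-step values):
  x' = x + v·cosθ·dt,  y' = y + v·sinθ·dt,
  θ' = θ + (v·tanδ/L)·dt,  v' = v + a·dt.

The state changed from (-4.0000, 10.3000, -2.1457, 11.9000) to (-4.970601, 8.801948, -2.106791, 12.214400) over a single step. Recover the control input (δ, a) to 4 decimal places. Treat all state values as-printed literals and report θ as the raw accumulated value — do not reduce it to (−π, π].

δ = 0.0653, a = 2.0960

a = (v'−v)/dt = (0.314400)/0.15 = 2.0960
Δθ = θ'−θ = 0.038909;  (v·dt/L) = 11.9000·0.15/3.0 = 0.595000
tan δ = Δθ·L/(v·dt) = 0.065393  →  δ = 0.0653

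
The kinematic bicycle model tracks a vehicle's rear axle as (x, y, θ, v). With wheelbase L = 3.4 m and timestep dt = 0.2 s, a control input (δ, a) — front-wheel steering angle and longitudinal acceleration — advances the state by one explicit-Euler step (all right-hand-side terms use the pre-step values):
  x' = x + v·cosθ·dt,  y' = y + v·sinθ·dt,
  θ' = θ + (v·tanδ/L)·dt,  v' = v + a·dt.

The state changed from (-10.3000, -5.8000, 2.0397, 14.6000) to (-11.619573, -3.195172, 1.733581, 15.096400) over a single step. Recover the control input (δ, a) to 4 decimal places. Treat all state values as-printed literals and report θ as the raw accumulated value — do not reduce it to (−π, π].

a = (v'−v)/dt = (0.496400)/0.2 = 2.4820
Δθ = θ'−θ = -0.306119;  (v·dt/L) = 14.6000·0.2/3.4 = 0.858824
tan δ = Δθ·L/(v·dt) = -0.356440  →  δ = -0.3424

δ = -0.3424, a = 2.4820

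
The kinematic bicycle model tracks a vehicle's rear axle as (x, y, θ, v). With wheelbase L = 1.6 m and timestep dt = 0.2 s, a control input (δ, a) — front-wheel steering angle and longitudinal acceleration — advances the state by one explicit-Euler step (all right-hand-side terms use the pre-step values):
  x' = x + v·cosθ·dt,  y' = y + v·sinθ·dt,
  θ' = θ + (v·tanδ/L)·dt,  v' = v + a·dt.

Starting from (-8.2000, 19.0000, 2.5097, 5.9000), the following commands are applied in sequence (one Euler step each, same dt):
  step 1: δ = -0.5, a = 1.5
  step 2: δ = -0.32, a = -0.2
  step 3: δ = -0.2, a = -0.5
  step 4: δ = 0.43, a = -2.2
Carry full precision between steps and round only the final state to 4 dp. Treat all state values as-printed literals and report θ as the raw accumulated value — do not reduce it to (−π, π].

after step 1 (δ=-0.5, a=1.5): (-9.152155, 19.696994, 2.106802, 6.200000)
after step 2 (δ=-0.32, a=-0.2): (-9.785430, 20.763091, 1.849975, 6.160000)
after step 3 (δ=-0.2, a=-0.5): (-10.124928, 21.947390, 1.693888, 6.060000)
after step 4 (δ=0.43, a=-2.2): (-10.273739, 23.150220, 2.041294, 5.620000)

(-10.2737, 23.1502, 2.0413, 5.6200)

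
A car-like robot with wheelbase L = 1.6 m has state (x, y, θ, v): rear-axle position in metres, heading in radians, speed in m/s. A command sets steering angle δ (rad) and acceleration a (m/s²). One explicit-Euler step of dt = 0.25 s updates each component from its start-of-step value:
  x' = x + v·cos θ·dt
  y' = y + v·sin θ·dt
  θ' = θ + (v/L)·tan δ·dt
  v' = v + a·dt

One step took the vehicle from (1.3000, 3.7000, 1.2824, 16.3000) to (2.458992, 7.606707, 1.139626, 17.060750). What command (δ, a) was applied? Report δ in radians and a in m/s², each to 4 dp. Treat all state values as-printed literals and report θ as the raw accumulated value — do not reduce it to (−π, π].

a = (v'−v)/dt = (0.760750)/0.25 = 3.0430
Δθ = θ'−θ = -0.142774;  (v·dt/L) = 16.3000·0.25/1.6 = 2.546875
tan δ = Δθ·L/(v·dt) = -0.056059  →  δ = -0.0560

δ = -0.0560, a = 3.0430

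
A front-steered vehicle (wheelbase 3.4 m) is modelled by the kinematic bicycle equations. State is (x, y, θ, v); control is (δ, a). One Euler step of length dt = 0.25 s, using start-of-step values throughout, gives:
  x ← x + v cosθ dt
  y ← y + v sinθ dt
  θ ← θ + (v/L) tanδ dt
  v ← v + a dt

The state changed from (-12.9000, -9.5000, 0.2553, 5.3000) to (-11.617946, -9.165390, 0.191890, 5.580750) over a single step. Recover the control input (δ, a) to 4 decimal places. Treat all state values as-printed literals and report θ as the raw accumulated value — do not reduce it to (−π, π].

δ = -0.1613, a = 1.1230

a = (v'−v)/dt = (0.280750)/0.25 = 1.1230
Δθ = θ'−θ = -0.063410;  (v·dt/L) = 5.3000·0.25/3.4 = 0.389706
tan δ = Δθ·L/(v·dt) = -0.162712  →  δ = -0.1613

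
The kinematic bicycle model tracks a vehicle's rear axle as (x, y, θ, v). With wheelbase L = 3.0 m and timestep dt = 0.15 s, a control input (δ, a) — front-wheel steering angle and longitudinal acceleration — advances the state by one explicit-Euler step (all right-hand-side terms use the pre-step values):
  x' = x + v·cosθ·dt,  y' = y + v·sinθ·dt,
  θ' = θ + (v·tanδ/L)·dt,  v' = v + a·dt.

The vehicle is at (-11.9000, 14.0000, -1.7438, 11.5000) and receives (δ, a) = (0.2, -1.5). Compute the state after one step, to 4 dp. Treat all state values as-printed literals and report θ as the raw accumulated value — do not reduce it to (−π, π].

x' = -11.9000 + 11.5000·cos(-1.7438)·0.15 = -12.1969
y' = 14.0000 + 11.5000·sin(-1.7438)·0.15 = 12.3008
θ' = -1.7438 + (11.5000/3.0)·tan(0.2)·0.15 = -1.6272
v' = 11.5000 − 1.5000·0.15 = 11.2750

(-12.1969, 12.3008, -1.6272, 11.2750)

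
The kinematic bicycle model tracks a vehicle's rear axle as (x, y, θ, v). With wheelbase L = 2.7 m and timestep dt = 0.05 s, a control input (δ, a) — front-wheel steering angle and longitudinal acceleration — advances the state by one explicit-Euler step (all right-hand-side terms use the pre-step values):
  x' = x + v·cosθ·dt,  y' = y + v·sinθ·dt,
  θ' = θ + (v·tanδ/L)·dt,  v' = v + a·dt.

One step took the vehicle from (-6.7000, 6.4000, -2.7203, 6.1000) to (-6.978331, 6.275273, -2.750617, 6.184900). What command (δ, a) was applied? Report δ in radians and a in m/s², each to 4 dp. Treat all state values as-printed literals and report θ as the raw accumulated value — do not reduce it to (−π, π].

a = (v'−v)/dt = (0.084900)/0.05 = 1.6980
Δθ = θ'−θ = -0.030317;  (v·dt/L) = 6.1000·0.05/2.7 = 0.112963
tan δ = Δθ·L/(v·dt) = -0.268380  →  δ = -0.2622

δ = -0.2622, a = 1.6980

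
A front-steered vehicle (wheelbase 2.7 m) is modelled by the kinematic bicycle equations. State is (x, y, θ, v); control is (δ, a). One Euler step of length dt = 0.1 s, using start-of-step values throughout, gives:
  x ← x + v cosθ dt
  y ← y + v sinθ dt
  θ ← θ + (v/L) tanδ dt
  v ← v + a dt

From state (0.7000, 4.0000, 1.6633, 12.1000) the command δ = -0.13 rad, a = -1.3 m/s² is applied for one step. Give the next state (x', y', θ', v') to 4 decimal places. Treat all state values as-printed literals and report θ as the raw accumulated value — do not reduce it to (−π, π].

(0.5882, 5.2048, 1.6047, 11.9700)

x' = 0.7000 + 12.1000·cos(1.6633)·0.1 = 0.5882
y' = 4.0000 + 12.1000·sin(1.6633)·0.1 = 5.2048
θ' = 1.6633 + (12.1000/2.7)·tan(-0.13)·0.1 = 1.6047
v' = 12.1000 − 1.3000·0.1 = 11.9700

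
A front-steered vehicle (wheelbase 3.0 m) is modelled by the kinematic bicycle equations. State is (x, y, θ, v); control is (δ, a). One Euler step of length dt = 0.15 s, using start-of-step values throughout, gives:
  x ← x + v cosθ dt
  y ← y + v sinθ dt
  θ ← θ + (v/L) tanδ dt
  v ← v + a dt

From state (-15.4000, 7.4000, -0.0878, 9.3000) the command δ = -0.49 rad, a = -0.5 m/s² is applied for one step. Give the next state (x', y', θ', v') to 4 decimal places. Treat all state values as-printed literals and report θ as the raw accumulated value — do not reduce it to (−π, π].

(-14.0104, 7.2777, -0.3358, 9.2250)

x' = -15.4000 + 9.3000·cos(-0.0878)·0.15 = -14.0104
y' = 7.4000 + 9.3000·sin(-0.0878)·0.15 = 7.2777
θ' = -0.0878 + (9.3000/3.0)·tan(-0.49)·0.15 = -0.3358
v' = 9.3000 − 0.5000·0.15 = 9.2250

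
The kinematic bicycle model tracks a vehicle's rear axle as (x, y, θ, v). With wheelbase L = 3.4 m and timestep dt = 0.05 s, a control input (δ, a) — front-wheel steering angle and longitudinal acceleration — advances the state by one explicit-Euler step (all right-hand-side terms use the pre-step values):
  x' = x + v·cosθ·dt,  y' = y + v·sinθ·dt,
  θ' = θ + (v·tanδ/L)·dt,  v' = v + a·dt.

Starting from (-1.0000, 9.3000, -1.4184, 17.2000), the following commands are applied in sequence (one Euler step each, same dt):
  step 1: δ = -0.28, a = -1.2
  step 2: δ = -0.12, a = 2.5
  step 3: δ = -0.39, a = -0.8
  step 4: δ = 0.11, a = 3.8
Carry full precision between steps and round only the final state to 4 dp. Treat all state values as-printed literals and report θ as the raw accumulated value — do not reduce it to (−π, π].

(-0.8062, 5.8735, -1.5979, 17.4150)

after step 1 (δ=-0.28, a=-1.2): (-0.869446, 8.449967, -1.491134, 17.140000)
after step 2 (δ=-0.12, a=2.5): (-0.801248, 7.595685, -1.521527, 17.265000)
after step 3 (δ=-0.39, a=-0.8): (-0.758734, 6.733483, -1.625893, 17.225000)
after step 4 (δ=0.11, a=3.8): (-0.806162, 5.873540, -1.597916, 17.415000)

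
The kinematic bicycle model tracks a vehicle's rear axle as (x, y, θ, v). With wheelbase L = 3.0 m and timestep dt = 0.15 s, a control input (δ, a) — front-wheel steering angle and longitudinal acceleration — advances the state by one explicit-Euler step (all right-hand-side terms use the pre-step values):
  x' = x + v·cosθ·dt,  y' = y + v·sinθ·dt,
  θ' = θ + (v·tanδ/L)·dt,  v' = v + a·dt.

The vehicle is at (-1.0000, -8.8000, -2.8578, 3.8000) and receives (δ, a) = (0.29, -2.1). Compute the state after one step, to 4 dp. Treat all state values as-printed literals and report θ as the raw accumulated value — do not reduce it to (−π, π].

x' = -1.0000 + 3.8000·cos(-2.8578)·0.15 = -1.5472
y' = -8.8000 + 3.8000·sin(-2.8578)·0.15 = -8.9596
θ' = -2.8578 + (3.8000/3.0)·tan(0.29)·0.15 = -2.8011
v' = 3.8000 − 2.1000·0.15 = 3.4850

(-1.5472, -8.9596, -2.8011, 3.4850)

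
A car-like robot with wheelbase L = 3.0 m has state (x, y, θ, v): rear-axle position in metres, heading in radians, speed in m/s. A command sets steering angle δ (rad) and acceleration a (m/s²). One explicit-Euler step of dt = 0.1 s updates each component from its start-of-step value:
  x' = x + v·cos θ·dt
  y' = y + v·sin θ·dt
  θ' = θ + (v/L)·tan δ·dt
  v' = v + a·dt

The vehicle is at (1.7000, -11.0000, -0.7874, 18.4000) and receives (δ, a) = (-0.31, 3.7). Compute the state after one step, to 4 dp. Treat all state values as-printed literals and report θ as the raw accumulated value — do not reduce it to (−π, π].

(2.9985, -12.3037, -0.9839, 18.7700)

x' = 1.7000 + 18.4000·cos(-0.7874)·0.1 = 2.9985
y' = -11.0000 + 18.4000·sin(-0.7874)·0.1 = -12.3037
θ' = -0.7874 + (18.4000/3.0)·tan(-0.31)·0.1 = -0.9839
v' = 18.4000 + 3.7000·0.1 = 18.7700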